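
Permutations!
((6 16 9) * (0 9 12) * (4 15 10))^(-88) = ((0 9 6 16 12)(4 15 10))^(-88) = (0 6 12 9 16)(4 10 15)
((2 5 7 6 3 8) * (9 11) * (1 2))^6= ((1 2 5 7 6 3 8)(9 11))^6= (11)(1 8 3 6 7 5 2)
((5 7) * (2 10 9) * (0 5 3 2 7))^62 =((0 5)(2 10 9 7 3))^62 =(2 9 3 10 7)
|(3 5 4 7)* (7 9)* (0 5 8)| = |(0 5 4 9 7 3 8)| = 7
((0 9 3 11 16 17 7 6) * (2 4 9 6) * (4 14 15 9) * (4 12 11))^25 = (0 6)(2 9 12 17 14 3 11 7 15 4 16)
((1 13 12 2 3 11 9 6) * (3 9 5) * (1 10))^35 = (13)(3 5 11)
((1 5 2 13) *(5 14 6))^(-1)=((1 14 6 5 2 13))^(-1)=(1 13 2 5 6 14)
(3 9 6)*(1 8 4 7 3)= [0, 8, 2, 9, 7, 5, 1, 3, 4, 6]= (1 8 4 7 3 9 6)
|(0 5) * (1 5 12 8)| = 5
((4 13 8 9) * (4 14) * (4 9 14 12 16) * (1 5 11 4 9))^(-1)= (1 14 8 13 4 11 5)(9 16 12)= ((1 5 11 4 13 8 14)(9 12 16))^(-1)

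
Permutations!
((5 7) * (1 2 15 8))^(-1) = (1 8 15 2)(5 7)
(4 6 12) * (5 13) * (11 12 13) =(4 6 13 5 11 12) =[0, 1, 2, 3, 6, 11, 13, 7, 8, 9, 10, 12, 4, 5]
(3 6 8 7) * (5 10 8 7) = (3 6 7)(5 10 8) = [0, 1, 2, 6, 4, 10, 7, 3, 5, 9, 8]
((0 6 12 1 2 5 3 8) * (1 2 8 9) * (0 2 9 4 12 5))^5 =((0 6 5 3 4 12 9 1 8 2))^5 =(0 12)(1 5)(2 4)(3 8)(6 9)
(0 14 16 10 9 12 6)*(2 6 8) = (0 14 16 10 9 12 8 2 6) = [14, 1, 6, 3, 4, 5, 0, 7, 2, 12, 9, 11, 8, 13, 16, 15, 10]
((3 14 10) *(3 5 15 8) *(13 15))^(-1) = (3 8 15 13 5 10 14)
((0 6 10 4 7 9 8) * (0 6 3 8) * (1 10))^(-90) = ((0 3 8 6 1 10 4 7 9))^(-90) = (10)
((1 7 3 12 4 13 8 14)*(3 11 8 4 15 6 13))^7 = (1 11 14 7 8)(3 12 15 6 13 4)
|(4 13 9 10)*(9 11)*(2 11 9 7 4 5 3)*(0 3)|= 10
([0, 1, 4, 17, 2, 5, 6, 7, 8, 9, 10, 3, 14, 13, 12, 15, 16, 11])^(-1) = [0, 1, 4, 11, 2, 5, 6, 7, 8, 9, 10, 17, 14, 13, 12, 15, 16, 3]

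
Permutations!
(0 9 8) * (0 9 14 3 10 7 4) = (0 14 3 10 7 4)(8 9) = [14, 1, 2, 10, 0, 5, 6, 4, 9, 8, 7, 11, 12, 13, 3]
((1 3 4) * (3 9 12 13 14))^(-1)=(1 4 3 14 13 12 9)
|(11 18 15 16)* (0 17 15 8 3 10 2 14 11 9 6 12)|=|(0 17 15 16 9 6 12)(2 14 11 18 8 3 10)|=7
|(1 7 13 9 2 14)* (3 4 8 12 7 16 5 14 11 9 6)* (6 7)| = 60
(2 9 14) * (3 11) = (2 9 14)(3 11) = [0, 1, 9, 11, 4, 5, 6, 7, 8, 14, 10, 3, 12, 13, 2]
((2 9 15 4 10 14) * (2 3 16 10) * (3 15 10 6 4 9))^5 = (16)(9 10 14 15)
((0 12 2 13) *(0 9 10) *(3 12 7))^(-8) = (13)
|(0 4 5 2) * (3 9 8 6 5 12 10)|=10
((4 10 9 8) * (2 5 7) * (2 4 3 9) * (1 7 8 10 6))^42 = (10)(1 4)(6 7)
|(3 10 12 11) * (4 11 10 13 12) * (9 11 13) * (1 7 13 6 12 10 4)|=12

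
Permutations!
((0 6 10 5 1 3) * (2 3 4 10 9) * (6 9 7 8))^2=(0 2)(1 10)(3 9)(4 5)(6 8 7)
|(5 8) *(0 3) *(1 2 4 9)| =|(0 3)(1 2 4 9)(5 8)| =4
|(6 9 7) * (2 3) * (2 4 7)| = 6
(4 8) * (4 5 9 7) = (4 8 5 9 7) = [0, 1, 2, 3, 8, 9, 6, 4, 5, 7]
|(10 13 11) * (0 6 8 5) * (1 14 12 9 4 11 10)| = 12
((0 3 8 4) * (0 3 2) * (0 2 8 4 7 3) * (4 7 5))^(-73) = ((0 8 5 4)(3 7))^(-73) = (0 4 5 8)(3 7)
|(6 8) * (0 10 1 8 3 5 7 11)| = |(0 10 1 8 6 3 5 7 11)| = 9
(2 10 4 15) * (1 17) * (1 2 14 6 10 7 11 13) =(1 17 2 7 11 13)(4 15 14 6 10) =[0, 17, 7, 3, 15, 5, 10, 11, 8, 9, 4, 13, 12, 1, 6, 14, 16, 2]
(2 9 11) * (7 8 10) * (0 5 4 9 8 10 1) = (0 5 4 9 11 2 8 1)(7 10) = [5, 0, 8, 3, 9, 4, 6, 10, 1, 11, 7, 2]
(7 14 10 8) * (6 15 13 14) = (6 15 13 14 10 8 7) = [0, 1, 2, 3, 4, 5, 15, 6, 7, 9, 8, 11, 12, 14, 10, 13]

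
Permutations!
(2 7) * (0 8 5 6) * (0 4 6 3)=(0 8 5 3)(2 7)(4 6)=[8, 1, 7, 0, 6, 3, 4, 2, 5]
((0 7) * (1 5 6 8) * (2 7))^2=((0 2 7)(1 5 6 8))^2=(0 7 2)(1 6)(5 8)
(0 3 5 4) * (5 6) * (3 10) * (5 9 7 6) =(0 10 3 5 4)(6 9 7) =[10, 1, 2, 5, 0, 4, 9, 6, 8, 7, 3]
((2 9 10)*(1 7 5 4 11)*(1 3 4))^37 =((1 7 5)(2 9 10)(3 4 11))^37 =(1 7 5)(2 9 10)(3 4 11)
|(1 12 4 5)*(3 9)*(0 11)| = |(0 11)(1 12 4 5)(3 9)| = 4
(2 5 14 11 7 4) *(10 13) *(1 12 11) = [0, 12, 5, 3, 2, 14, 6, 4, 8, 9, 13, 7, 11, 10, 1] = (1 12 11 7 4 2 5 14)(10 13)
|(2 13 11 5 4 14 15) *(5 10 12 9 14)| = 8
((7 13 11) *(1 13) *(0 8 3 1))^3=((0 8 3 1 13 11 7))^3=(0 1 7 3 11 8 13)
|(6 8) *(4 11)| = 2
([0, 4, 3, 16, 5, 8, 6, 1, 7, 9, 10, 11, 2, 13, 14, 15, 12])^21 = (1 4 5 8 7)(2 3 16 12)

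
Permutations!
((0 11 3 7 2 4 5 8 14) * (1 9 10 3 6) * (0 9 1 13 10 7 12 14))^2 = (0 6 10 12 9 2 5)(3 14 7 4 8 11 13)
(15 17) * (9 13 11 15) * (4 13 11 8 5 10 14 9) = (4 13 8 5 10 14 9 11 15 17) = [0, 1, 2, 3, 13, 10, 6, 7, 5, 11, 14, 15, 12, 8, 9, 17, 16, 4]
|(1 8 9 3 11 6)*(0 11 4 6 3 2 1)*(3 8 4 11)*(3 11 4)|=9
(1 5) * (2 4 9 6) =(1 5)(2 4 9 6) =[0, 5, 4, 3, 9, 1, 2, 7, 8, 6]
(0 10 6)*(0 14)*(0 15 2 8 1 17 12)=(0 10 6 14 15 2 8 1 17 12)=[10, 17, 8, 3, 4, 5, 14, 7, 1, 9, 6, 11, 0, 13, 15, 2, 16, 12]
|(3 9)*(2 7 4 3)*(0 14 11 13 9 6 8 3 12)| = |(0 14 11 13 9 2 7 4 12)(3 6 8)| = 9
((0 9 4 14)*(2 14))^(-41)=(0 14 2 4 9)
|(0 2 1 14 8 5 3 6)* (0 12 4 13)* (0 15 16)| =|(0 2 1 14 8 5 3 6 12 4 13 15 16)| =13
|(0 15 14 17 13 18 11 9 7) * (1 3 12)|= 9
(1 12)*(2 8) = (1 12)(2 8) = [0, 12, 8, 3, 4, 5, 6, 7, 2, 9, 10, 11, 1]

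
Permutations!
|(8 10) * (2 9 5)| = 6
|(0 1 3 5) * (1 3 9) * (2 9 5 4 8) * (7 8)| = |(0 3 4 7 8 2 9 1 5)| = 9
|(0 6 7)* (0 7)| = |(7)(0 6)| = 2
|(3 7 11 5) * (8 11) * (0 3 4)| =7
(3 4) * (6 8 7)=[0, 1, 2, 4, 3, 5, 8, 6, 7]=(3 4)(6 8 7)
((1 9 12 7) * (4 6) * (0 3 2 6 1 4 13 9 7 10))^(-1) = (0 10 12 9 13 6 2 3)(1 4 7)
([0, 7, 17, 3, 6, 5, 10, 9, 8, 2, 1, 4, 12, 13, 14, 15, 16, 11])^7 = [0, 6, 7, 3, 17, 5, 11, 10, 8, 1, 4, 2, 12, 13, 14, 15, 16, 9]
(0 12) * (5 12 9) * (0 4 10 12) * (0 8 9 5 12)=[5, 1, 2, 3, 10, 8, 6, 7, 9, 12, 0, 11, 4]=(0 5 8 9 12 4 10)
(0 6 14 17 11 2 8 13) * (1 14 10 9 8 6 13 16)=[13, 14, 6, 3, 4, 5, 10, 7, 16, 8, 9, 2, 12, 0, 17, 15, 1, 11]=(0 13)(1 14 17 11 2 6 10 9 8 16)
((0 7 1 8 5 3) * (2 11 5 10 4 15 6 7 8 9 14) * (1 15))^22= ((0 8 10 4 1 9 14 2 11 5 3)(6 7 15))^22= (6 7 15)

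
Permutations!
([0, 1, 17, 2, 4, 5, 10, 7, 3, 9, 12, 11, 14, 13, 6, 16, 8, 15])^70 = (2 8 15)(3 16 17)(6 12)(10 14)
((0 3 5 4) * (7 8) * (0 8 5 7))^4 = ((0 3 7 5 4 8))^4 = (0 4 7)(3 8 5)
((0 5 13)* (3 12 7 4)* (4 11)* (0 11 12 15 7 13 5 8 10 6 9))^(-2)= (0 6 8 9 10)(3 11 12 15 4 13 7)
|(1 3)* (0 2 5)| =|(0 2 5)(1 3)| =6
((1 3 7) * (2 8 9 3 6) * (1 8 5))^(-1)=((1 6 2 5)(3 7 8 9))^(-1)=(1 5 2 6)(3 9 8 7)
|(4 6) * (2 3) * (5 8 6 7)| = 10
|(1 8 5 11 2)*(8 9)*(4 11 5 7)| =7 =|(1 9 8 7 4 11 2)|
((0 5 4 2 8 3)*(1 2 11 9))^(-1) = ((0 5 4 11 9 1 2 8 3))^(-1) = (0 3 8 2 1 9 11 4 5)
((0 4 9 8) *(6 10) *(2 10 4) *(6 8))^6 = ((0 2 10 8)(4 9 6))^6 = (0 10)(2 8)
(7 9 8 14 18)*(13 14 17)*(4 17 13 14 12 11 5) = [0, 1, 2, 3, 17, 4, 6, 9, 13, 8, 10, 5, 11, 12, 18, 15, 16, 14, 7] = (4 17 14 18 7 9 8 13 12 11 5)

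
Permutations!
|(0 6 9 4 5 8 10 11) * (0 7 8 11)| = 9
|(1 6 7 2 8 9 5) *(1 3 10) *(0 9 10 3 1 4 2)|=12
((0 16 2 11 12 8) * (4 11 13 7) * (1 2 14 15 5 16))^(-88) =((0 1 2 13 7 4 11 12 8)(5 16 14 15))^(-88) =(16)(0 2 7 11 8 1 13 4 12)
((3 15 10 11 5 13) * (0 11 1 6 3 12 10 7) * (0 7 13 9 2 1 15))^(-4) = (15)(0 2)(1 11)(3 9)(5 6) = ((0 11 5 9 2 1 6 3)(10 15 13 12))^(-4)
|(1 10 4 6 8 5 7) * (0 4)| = |(0 4 6 8 5 7 1 10)| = 8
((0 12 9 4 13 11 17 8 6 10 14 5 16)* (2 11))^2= (0 9 13 11 8 10 5)(2 17 6 14 16 12 4)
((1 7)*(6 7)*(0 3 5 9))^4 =(9)(1 6 7)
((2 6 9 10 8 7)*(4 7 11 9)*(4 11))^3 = (2 9 4 6 10 7 11 8)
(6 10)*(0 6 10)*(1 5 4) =[6, 5, 2, 3, 1, 4, 0, 7, 8, 9, 10] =(10)(0 6)(1 5 4)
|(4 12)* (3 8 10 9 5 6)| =6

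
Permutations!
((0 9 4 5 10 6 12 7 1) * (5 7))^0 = ((0 9 4 7 1)(5 10 6 12))^0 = (12)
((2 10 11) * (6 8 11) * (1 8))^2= (1 11 10)(2 6 8)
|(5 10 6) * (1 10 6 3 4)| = |(1 10 3 4)(5 6)| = 4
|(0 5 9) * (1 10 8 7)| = |(0 5 9)(1 10 8 7)| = 12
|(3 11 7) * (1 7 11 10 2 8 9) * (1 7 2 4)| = |(11)(1 2 8 9 7 3 10 4)| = 8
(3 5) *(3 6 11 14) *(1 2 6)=[0, 2, 6, 5, 4, 1, 11, 7, 8, 9, 10, 14, 12, 13, 3]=(1 2 6 11 14 3 5)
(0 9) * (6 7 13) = (0 9)(6 7 13) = [9, 1, 2, 3, 4, 5, 7, 13, 8, 0, 10, 11, 12, 6]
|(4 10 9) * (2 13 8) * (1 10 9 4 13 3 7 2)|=|(1 10 4 9 13 8)(2 3 7)|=6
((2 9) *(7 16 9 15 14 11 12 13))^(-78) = (2 11 7)(9 14 13)(12 16 15)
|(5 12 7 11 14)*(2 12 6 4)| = 8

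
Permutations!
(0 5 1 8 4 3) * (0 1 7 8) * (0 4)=(0 5 7 8)(1 4 3)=[5, 4, 2, 1, 3, 7, 6, 8, 0]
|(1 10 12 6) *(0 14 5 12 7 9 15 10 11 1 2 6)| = 4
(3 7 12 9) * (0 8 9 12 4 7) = [8, 1, 2, 0, 7, 5, 6, 4, 9, 3, 10, 11, 12] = (12)(0 8 9 3)(4 7)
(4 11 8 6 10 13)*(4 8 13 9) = [0, 1, 2, 3, 11, 5, 10, 7, 6, 4, 9, 13, 12, 8] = (4 11 13 8 6 10 9)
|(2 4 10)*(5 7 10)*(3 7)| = 6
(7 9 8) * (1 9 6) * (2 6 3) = (1 9 8 7 3 2 6) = [0, 9, 6, 2, 4, 5, 1, 3, 7, 8]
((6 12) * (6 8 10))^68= (12)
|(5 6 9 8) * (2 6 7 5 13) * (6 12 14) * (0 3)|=14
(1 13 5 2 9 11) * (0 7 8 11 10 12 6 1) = (0 7 8 11)(1 13 5 2 9 10 12 6) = [7, 13, 9, 3, 4, 2, 1, 8, 11, 10, 12, 0, 6, 5]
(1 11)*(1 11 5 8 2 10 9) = (11)(1 5 8 2 10 9) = [0, 5, 10, 3, 4, 8, 6, 7, 2, 1, 9, 11]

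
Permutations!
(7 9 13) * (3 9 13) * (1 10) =(1 10)(3 9)(7 13) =[0, 10, 2, 9, 4, 5, 6, 13, 8, 3, 1, 11, 12, 7]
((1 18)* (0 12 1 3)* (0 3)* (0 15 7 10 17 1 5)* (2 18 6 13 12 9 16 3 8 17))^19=((0 9 16 3 8 17 1 6 13 12 5)(2 18 15 7 10))^19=(0 13 17 16 5 6 8 9 12 1 3)(2 10 7 15 18)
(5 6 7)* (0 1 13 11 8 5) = [1, 13, 2, 3, 4, 6, 7, 0, 5, 9, 10, 8, 12, 11] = (0 1 13 11 8 5 6 7)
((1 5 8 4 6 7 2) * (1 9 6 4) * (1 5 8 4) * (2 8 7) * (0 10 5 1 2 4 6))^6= (0 9 2 4 6 5 10)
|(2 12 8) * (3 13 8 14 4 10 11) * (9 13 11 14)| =|(2 12 9 13 8)(3 11)(4 10 14)| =30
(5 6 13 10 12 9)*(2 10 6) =[0, 1, 10, 3, 4, 2, 13, 7, 8, 5, 12, 11, 9, 6] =(2 10 12 9 5)(6 13)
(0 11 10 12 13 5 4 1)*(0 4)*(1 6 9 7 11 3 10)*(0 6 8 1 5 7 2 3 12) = (0 12 13 7 11 5 6 9 2 3 10)(1 4 8) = [12, 4, 3, 10, 8, 6, 9, 11, 1, 2, 0, 5, 13, 7]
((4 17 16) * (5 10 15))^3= ((4 17 16)(5 10 15))^3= (17)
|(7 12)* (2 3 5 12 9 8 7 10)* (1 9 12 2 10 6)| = 6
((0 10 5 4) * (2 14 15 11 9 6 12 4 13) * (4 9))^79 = (0 11 14 13 10 4 15 2 5)(6 12 9) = ((0 10 5 13 2 14 15 11 4)(6 12 9))^79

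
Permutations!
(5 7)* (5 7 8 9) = [0, 1, 2, 3, 4, 8, 6, 7, 9, 5] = (5 8 9)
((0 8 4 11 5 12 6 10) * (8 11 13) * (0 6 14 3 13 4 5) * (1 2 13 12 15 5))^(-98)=((0 11)(1 2 13 8)(3 12 14)(5 15)(6 10))^(-98)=(15)(1 13)(2 8)(3 12 14)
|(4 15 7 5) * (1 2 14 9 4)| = 8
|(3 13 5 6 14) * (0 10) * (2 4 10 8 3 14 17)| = |(0 8 3 13 5 6 17 2 4 10)| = 10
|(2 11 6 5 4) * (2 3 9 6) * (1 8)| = 10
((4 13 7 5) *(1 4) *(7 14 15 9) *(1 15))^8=(15)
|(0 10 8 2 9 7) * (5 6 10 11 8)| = |(0 11 8 2 9 7)(5 6 10)| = 6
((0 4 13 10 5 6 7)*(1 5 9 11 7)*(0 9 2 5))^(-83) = ((0 4 13 10 2 5 6 1)(7 9 11))^(-83) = (0 5 13 1 2 4 6 10)(7 9 11)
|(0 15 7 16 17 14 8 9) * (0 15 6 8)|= |(0 6 8 9 15 7 16 17 14)|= 9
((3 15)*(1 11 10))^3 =((1 11 10)(3 15))^3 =(3 15)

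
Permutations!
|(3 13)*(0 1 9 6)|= 4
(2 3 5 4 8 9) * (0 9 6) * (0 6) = (0 9 2 3 5 4 8) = [9, 1, 3, 5, 8, 4, 6, 7, 0, 2]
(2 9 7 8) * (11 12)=(2 9 7 8)(11 12)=[0, 1, 9, 3, 4, 5, 6, 8, 2, 7, 10, 12, 11]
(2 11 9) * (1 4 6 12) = (1 4 6 12)(2 11 9) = [0, 4, 11, 3, 6, 5, 12, 7, 8, 2, 10, 9, 1]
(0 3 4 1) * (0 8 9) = (0 3 4 1 8 9) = [3, 8, 2, 4, 1, 5, 6, 7, 9, 0]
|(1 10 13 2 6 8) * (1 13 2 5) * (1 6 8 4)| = 8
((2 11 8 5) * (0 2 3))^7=((0 2 11 8 5 3))^7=(0 2 11 8 5 3)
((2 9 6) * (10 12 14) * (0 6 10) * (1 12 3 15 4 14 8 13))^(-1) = (0 14 4 15 3 10 9 2 6)(1 13 8 12)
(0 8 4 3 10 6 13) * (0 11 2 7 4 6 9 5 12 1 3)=[8, 3, 7, 10, 0, 12, 13, 4, 6, 5, 9, 2, 1, 11]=(0 8 6 13 11 2 7 4)(1 3 10 9 5 12)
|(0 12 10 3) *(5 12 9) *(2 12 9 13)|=|(0 13 2 12 10 3)(5 9)|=6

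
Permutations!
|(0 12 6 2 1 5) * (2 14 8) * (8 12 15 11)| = |(0 15 11 8 2 1 5)(6 14 12)| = 21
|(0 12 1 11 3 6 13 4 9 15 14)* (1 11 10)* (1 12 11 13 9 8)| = 42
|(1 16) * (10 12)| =2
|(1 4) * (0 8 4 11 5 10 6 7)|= 9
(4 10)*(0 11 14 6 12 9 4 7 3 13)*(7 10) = (0 11 14 6 12 9 4 7 3 13) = [11, 1, 2, 13, 7, 5, 12, 3, 8, 4, 10, 14, 9, 0, 6]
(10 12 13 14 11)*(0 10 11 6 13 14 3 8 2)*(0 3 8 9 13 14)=[10, 1, 3, 9, 4, 5, 14, 7, 2, 13, 12, 11, 0, 8, 6]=(0 10 12)(2 3 9 13 8)(6 14)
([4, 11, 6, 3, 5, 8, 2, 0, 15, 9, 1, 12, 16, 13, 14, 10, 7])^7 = [11, 5, 6, 3, 12, 16, 2, 1, 7, 9, 4, 8, 15, 13, 14, 0, 10]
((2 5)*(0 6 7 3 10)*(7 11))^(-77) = ((0 6 11 7 3 10)(2 5))^(-77) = (0 6 11 7 3 10)(2 5)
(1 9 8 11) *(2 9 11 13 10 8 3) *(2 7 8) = [0, 11, 9, 7, 4, 5, 6, 8, 13, 3, 2, 1, 12, 10] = (1 11)(2 9 3 7 8 13 10)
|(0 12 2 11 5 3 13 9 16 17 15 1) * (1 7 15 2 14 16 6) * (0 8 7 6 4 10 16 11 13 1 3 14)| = |(0 12)(1 8 7 15 6 3)(2 13 9 4 10 16 17)(5 14 11)| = 42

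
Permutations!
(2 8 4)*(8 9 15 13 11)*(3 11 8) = (2 9 15 13 8 4)(3 11) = [0, 1, 9, 11, 2, 5, 6, 7, 4, 15, 10, 3, 12, 8, 14, 13]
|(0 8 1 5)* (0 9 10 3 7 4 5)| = |(0 8 1)(3 7 4 5 9 10)| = 6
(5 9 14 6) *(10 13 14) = [0, 1, 2, 3, 4, 9, 5, 7, 8, 10, 13, 11, 12, 14, 6] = (5 9 10 13 14 6)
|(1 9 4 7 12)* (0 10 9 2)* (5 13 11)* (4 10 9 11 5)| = |(0 9 10 11 4 7 12 1 2)(5 13)| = 18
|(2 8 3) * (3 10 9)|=5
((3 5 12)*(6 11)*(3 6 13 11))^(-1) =(3 6 12 5)(11 13)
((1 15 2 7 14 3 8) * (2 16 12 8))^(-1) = (1 8 12 16 15)(2 3 14 7)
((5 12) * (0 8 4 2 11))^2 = ((0 8 4 2 11)(5 12))^2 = (12)(0 4 11 8 2)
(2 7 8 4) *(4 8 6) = [0, 1, 7, 3, 2, 5, 4, 6, 8] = (8)(2 7 6 4)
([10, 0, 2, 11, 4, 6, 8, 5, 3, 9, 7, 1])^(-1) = (0 1 11 3 8 6 5 7 10)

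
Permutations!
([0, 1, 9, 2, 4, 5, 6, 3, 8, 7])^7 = (2 3 7 9)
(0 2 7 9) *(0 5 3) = (0 2 7 9 5 3) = [2, 1, 7, 0, 4, 3, 6, 9, 8, 5]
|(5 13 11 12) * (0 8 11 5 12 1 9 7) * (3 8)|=14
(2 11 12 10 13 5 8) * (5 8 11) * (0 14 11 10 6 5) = (0 14 11 12 6 5 10 13 8 2) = [14, 1, 0, 3, 4, 10, 5, 7, 2, 9, 13, 12, 6, 8, 11]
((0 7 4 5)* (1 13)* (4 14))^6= ((0 7 14 4 5)(1 13))^6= (0 7 14 4 5)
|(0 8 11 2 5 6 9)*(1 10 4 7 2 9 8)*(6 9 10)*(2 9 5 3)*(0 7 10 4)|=|(0 1 6 8 11 4 10)(2 3)(7 9)|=14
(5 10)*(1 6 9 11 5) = [0, 6, 2, 3, 4, 10, 9, 7, 8, 11, 1, 5] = (1 6 9 11 5 10)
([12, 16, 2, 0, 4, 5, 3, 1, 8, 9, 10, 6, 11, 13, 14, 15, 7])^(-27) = [6, 1, 2, 11, 4, 5, 12, 7, 8, 9, 10, 0, 3, 13, 14, 15, 16]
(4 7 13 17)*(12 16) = [0, 1, 2, 3, 7, 5, 6, 13, 8, 9, 10, 11, 16, 17, 14, 15, 12, 4] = (4 7 13 17)(12 16)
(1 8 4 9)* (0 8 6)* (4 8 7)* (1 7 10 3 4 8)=(0 10 3 4 9 7 8 1 6)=[10, 6, 2, 4, 9, 5, 0, 8, 1, 7, 3]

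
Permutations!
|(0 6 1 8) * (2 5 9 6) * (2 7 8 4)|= |(0 7 8)(1 4 2 5 9 6)|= 6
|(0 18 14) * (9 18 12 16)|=|(0 12 16 9 18 14)|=6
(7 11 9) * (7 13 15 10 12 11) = (9 13 15 10 12 11) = [0, 1, 2, 3, 4, 5, 6, 7, 8, 13, 12, 9, 11, 15, 14, 10]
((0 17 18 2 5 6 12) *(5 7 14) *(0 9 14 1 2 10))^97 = (0 17 18 10)(1 2 7)(5 12 14 6 9)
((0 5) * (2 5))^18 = (5)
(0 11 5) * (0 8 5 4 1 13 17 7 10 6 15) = [11, 13, 2, 3, 1, 8, 15, 10, 5, 9, 6, 4, 12, 17, 14, 0, 16, 7] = (0 11 4 1 13 17 7 10 6 15)(5 8)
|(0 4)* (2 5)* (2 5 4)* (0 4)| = 2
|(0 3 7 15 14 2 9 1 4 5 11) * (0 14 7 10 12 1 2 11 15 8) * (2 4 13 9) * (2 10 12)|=22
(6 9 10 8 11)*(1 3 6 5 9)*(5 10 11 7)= (1 3 6)(5 9 11 10 8 7)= [0, 3, 2, 6, 4, 9, 1, 5, 7, 11, 8, 10]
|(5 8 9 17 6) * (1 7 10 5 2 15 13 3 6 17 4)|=|(17)(1 7 10 5 8 9 4)(2 15 13 3 6)|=35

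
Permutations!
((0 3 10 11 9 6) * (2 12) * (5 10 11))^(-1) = (0 6 9 11 3)(2 12)(5 10)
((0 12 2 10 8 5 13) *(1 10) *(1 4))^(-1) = (0 13 5 8 10 1 4 2 12)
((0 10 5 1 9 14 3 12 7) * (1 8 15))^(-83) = (0 1 7 15 12 8 3 5 14 10 9)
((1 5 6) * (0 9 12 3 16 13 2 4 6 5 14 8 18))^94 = ((0 9 12 3 16 13 2 4 6 1 14 8 18))^94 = (0 3 2 1 18 12 13 6 8 9 16 4 14)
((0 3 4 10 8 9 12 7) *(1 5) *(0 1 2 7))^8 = (0 3 4 10 8 9 12)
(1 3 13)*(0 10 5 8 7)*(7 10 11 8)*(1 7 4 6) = (0 11 8 10 5 4 6 1 3 13 7) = [11, 3, 2, 13, 6, 4, 1, 0, 10, 9, 5, 8, 12, 7]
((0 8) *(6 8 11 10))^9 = ((0 11 10 6 8))^9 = (0 8 6 10 11)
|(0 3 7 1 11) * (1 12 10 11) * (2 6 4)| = |(0 3 7 12 10 11)(2 6 4)| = 6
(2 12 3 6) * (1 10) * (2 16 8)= [0, 10, 12, 6, 4, 5, 16, 7, 2, 9, 1, 11, 3, 13, 14, 15, 8]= (1 10)(2 12 3 6 16 8)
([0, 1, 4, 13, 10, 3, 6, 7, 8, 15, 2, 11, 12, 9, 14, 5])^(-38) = (2 4 10)(3 9 5 13 15)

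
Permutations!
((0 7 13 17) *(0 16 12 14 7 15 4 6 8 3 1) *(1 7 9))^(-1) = ((0 15 4 6 8 3 7 13 17 16 12 14 9 1))^(-1) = (0 1 9 14 12 16 17 13 7 3 8 6 4 15)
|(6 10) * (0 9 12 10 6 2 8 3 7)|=8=|(0 9 12 10 2 8 3 7)|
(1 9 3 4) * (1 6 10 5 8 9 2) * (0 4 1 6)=(0 4)(1 2 6 10 5 8 9 3)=[4, 2, 6, 1, 0, 8, 10, 7, 9, 3, 5]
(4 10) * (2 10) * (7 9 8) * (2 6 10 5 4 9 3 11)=[0, 1, 5, 11, 6, 4, 10, 3, 7, 8, 9, 2]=(2 5 4 6 10 9 8 7 3 11)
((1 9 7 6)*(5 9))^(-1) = ((1 5 9 7 6))^(-1) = (1 6 7 9 5)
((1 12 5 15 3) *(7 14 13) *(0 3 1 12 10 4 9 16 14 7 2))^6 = ((0 3 12 5 15 1 10 4 9 16 14 13 2))^6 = (0 10 2 1 13 15 14 5 16 12 9 3 4)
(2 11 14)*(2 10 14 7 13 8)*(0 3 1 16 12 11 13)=(0 3 1 16 12 11 7)(2 13 8)(10 14)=[3, 16, 13, 1, 4, 5, 6, 0, 2, 9, 14, 7, 11, 8, 10, 15, 12]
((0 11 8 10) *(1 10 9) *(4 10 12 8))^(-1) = (0 10 4 11)(1 9 8 12)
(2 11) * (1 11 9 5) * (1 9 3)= (1 11 2 3)(5 9)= [0, 11, 3, 1, 4, 9, 6, 7, 8, 5, 10, 2]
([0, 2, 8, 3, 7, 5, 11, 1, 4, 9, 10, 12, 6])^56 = (1 2 8 4 7)(6 12 11)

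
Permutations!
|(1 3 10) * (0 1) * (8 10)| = 5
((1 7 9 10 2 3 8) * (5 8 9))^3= (1 8 5 7)(2 10 9 3)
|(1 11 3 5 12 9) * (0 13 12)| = |(0 13 12 9 1 11 3 5)| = 8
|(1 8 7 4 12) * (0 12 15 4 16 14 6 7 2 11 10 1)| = 20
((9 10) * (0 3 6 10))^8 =(0 10 3 9 6)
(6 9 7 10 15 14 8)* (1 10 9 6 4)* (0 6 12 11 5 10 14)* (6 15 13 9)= (0 15)(1 14 8 4)(5 10 13 9 7 6 12 11)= [15, 14, 2, 3, 1, 10, 12, 6, 4, 7, 13, 5, 11, 9, 8, 0]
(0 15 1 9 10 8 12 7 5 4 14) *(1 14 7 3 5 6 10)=[15, 9, 2, 5, 7, 4, 10, 6, 12, 1, 8, 11, 3, 13, 0, 14]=(0 15 14)(1 9)(3 5 4 7 6 10 8 12)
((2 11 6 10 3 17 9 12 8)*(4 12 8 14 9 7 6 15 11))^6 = (3 17 7 6 10)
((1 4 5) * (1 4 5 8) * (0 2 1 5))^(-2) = (0 2 1)(4 8 5)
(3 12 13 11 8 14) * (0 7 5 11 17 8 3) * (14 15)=[7, 1, 2, 12, 4, 11, 6, 5, 15, 9, 10, 3, 13, 17, 0, 14, 16, 8]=(0 7 5 11 3 12 13 17 8 15 14)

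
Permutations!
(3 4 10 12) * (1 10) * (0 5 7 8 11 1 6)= [5, 10, 2, 4, 6, 7, 0, 8, 11, 9, 12, 1, 3]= (0 5 7 8 11 1 10 12 3 4 6)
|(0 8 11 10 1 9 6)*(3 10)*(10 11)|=6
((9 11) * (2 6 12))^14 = ((2 6 12)(9 11))^14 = (2 12 6)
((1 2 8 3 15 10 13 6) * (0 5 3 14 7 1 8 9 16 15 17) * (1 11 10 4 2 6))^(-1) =((0 5 3 17)(1 6 8 14 7 11 10 13)(2 9 16 15 4))^(-1) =(0 17 3 5)(1 13 10 11 7 14 8 6)(2 4 15 16 9)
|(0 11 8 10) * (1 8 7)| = 6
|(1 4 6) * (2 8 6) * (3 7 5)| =|(1 4 2 8 6)(3 7 5)| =15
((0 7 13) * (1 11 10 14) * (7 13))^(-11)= (0 13)(1 11 10 14)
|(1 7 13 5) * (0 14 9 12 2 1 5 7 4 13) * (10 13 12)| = 12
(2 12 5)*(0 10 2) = (0 10 2 12 5) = [10, 1, 12, 3, 4, 0, 6, 7, 8, 9, 2, 11, 5]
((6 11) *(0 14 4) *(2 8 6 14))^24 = (0 6 4 8 14 2 11)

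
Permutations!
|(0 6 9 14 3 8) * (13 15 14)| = 8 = |(0 6 9 13 15 14 3 8)|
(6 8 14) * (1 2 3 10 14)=[0, 2, 3, 10, 4, 5, 8, 7, 1, 9, 14, 11, 12, 13, 6]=(1 2 3 10 14 6 8)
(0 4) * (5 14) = (0 4)(5 14) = [4, 1, 2, 3, 0, 14, 6, 7, 8, 9, 10, 11, 12, 13, 5]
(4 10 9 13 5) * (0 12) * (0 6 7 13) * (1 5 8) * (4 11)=[12, 5, 2, 3, 10, 11, 7, 13, 1, 0, 9, 4, 6, 8]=(0 12 6 7 13 8 1 5 11 4 10 9)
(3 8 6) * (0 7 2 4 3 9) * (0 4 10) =(0 7 2 10)(3 8 6 9 4) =[7, 1, 10, 8, 3, 5, 9, 2, 6, 4, 0]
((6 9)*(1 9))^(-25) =(1 6 9)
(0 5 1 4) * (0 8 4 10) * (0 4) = (0 5 1 10 4 8) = [5, 10, 2, 3, 8, 1, 6, 7, 0, 9, 4]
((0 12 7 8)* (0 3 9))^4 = (0 3 7)(8 12 9)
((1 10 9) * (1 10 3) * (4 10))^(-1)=(1 3)(4 9 10)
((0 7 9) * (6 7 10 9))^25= (0 10 9)(6 7)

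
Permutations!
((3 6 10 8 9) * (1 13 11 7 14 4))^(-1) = (1 4 14 7 11 13)(3 9 8 10 6)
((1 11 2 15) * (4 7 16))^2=(1 2)(4 16 7)(11 15)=((1 11 2 15)(4 7 16))^2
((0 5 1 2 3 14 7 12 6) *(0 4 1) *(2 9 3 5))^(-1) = (0 5 2)(1 4 6 12 7 14 3 9)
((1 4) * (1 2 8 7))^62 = ((1 4 2 8 7))^62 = (1 2 7 4 8)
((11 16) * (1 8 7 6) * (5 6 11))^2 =(1 7 16 6 8 11 5)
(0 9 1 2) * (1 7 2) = (0 9 7 2) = [9, 1, 0, 3, 4, 5, 6, 2, 8, 7]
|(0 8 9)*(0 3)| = |(0 8 9 3)| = 4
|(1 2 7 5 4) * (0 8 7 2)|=6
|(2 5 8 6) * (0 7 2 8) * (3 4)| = |(0 7 2 5)(3 4)(6 8)| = 4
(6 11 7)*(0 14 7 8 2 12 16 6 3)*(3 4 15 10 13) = [14, 1, 12, 0, 15, 5, 11, 4, 2, 9, 13, 8, 16, 3, 7, 10, 6] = (0 14 7 4 15 10 13 3)(2 12 16 6 11 8)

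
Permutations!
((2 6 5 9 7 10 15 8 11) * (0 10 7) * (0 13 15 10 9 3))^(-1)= ((0 9 13 15 8 11 2 6 5 3))^(-1)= (0 3 5 6 2 11 8 15 13 9)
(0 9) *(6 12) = (0 9)(6 12) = [9, 1, 2, 3, 4, 5, 12, 7, 8, 0, 10, 11, 6]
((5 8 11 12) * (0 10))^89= (0 10)(5 8 11 12)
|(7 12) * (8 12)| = 3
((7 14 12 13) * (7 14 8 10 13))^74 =((7 8 10 13 14 12))^74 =(7 10 14)(8 13 12)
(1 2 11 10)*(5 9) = (1 2 11 10)(5 9) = [0, 2, 11, 3, 4, 9, 6, 7, 8, 5, 1, 10]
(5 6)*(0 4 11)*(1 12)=(0 4 11)(1 12)(5 6)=[4, 12, 2, 3, 11, 6, 5, 7, 8, 9, 10, 0, 1]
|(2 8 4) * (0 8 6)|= |(0 8 4 2 6)|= 5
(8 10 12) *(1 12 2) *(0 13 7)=(0 13 7)(1 12 8 10 2)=[13, 12, 1, 3, 4, 5, 6, 0, 10, 9, 2, 11, 8, 7]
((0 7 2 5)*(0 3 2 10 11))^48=(11)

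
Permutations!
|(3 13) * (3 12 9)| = |(3 13 12 9)| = 4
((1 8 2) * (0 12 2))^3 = ((0 12 2 1 8))^3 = (0 1 12 8 2)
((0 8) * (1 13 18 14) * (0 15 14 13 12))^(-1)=((0 8 15 14 1 12)(13 18))^(-1)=(0 12 1 14 15 8)(13 18)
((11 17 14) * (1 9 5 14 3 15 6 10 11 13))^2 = ((1 9 5 14 13)(3 15 6 10 11 17))^2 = (1 5 13 9 14)(3 6 11)(10 17 15)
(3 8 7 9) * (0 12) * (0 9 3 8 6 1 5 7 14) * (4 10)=[12, 5, 2, 6, 10, 7, 1, 3, 14, 8, 4, 11, 9, 13, 0]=(0 12 9 8 14)(1 5 7 3 6)(4 10)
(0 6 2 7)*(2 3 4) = [6, 1, 7, 4, 2, 5, 3, 0] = (0 6 3 4 2 7)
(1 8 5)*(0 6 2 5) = (0 6 2 5 1 8) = [6, 8, 5, 3, 4, 1, 2, 7, 0]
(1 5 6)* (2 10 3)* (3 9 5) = (1 3 2 10 9 5 6) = [0, 3, 10, 2, 4, 6, 1, 7, 8, 5, 9]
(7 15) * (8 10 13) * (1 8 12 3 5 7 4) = (1 8 10 13 12 3 5 7 15 4) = [0, 8, 2, 5, 1, 7, 6, 15, 10, 9, 13, 11, 3, 12, 14, 4]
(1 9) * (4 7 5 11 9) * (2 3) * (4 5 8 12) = [0, 5, 3, 2, 7, 11, 6, 8, 12, 1, 10, 9, 4] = (1 5 11 9)(2 3)(4 7 8 12)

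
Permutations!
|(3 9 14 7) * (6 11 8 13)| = |(3 9 14 7)(6 11 8 13)| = 4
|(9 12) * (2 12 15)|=|(2 12 9 15)|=4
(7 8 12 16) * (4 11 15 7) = [0, 1, 2, 3, 11, 5, 6, 8, 12, 9, 10, 15, 16, 13, 14, 7, 4] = (4 11 15 7 8 12 16)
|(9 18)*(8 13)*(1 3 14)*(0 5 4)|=6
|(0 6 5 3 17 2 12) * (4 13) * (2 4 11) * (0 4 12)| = 10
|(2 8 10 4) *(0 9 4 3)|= |(0 9 4 2 8 10 3)|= 7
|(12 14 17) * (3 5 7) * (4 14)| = 12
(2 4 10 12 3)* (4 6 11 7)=(2 6 11 7 4 10 12 3)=[0, 1, 6, 2, 10, 5, 11, 4, 8, 9, 12, 7, 3]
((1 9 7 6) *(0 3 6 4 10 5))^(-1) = ((0 3 6 1 9 7 4 10 5))^(-1) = (0 5 10 4 7 9 1 6 3)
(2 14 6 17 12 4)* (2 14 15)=(2 15)(4 14 6 17 12)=[0, 1, 15, 3, 14, 5, 17, 7, 8, 9, 10, 11, 4, 13, 6, 2, 16, 12]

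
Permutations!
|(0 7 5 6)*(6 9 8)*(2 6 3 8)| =|(0 7 5 9 2 6)(3 8)| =6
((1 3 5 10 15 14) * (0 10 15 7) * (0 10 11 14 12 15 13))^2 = (15)(0 14 3 13 11 1 5)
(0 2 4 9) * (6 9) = (0 2 4 6 9) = [2, 1, 4, 3, 6, 5, 9, 7, 8, 0]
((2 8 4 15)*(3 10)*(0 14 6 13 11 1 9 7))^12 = ((0 14 6 13 11 1 9 7)(2 8 4 15)(3 10))^12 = (15)(0 11)(1 14)(6 9)(7 13)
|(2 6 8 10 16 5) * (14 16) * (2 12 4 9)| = |(2 6 8 10 14 16 5 12 4 9)| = 10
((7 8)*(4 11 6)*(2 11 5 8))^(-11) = (2 4 7 6 8 11 5)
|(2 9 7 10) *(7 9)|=3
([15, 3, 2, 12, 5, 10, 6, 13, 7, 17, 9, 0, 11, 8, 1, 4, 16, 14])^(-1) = [11, 14, 2, 1, 15, 4, 6, 8, 13, 10, 5, 12, 3, 7, 17, 0, 16, 9]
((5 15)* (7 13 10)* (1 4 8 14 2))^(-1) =(1 2 14 8 4)(5 15)(7 10 13)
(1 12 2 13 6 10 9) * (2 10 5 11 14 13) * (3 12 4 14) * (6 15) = (1 4 14 13 15 6 5 11 3 12 10 9) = [0, 4, 2, 12, 14, 11, 5, 7, 8, 1, 9, 3, 10, 15, 13, 6]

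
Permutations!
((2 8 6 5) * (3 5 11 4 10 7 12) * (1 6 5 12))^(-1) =((1 6 11 4 10 7)(2 8 5)(3 12))^(-1) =(1 7 10 4 11 6)(2 5 8)(3 12)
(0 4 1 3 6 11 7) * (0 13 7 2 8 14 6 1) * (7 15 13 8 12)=(0 4)(1 3)(2 12 7 8 14 6 11)(13 15)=[4, 3, 12, 1, 0, 5, 11, 8, 14, 9, 10, 2, 7, 15, 6, 13]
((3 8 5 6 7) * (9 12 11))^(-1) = (3 7 6 5 8)(9 11 12)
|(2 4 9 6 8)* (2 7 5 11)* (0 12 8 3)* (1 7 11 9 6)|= 8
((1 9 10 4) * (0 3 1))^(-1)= (0 4 10 9 1 3)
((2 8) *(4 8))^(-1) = (2 8 4)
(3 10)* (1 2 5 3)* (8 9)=(1 2 5 3 10)(8 9)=[0, 2, 5, 10, 4, 3, 6, 7, 9, 8, 1]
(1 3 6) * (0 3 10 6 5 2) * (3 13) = (0 13 3 5 2)(1 10 6) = [13, 10, 0, 5, 4, 2, 1, 7, 8, 9, 6, 11, 12, 3]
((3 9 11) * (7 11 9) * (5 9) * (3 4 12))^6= ((3 7 11 4 12)(5 9))^6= (3 7 11 4 12)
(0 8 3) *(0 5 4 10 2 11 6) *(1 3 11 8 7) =(0 7 1 3 5 4 10 2 8 11 6) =[7, 3, 8, 5, 10, 4, 0, 1, 11, 9, 2, 6]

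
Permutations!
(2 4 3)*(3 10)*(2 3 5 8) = (2 4 10 5 8) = [0, 1, 4, 3, 10, 8, 6, 7, 2, 9, 5]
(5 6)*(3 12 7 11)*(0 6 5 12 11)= (0 6 12 7)(3 11)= [6, 1, 2, 11, 4, 5, 12, 0, 8, 9, 10, 3, 7]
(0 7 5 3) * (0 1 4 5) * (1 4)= [7, 1, 2, 4, 5, 3, 6, 0]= (0 7)(3 4 5)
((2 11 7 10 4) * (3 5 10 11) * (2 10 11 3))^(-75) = ((3 5 11 7)(4 10))^(-75) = (3 5 11 7)(4 10)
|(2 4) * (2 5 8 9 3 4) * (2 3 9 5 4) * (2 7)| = |(9)(2 3 7)(5 8)| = 6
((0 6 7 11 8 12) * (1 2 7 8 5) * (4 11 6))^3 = ((0 4 11 5 1 2 7 6 8 12))^3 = (0 5 7 12 11 2 8 4 1 6)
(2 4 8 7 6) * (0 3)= (0 3)(2 4 8 7 6)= [3, 1, 4, 0, 8, 5, 2, 6, 7]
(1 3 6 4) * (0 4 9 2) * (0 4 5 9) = (0 5 9 2 4 1 3 6) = [5, 3, 4, 6, 1, 9, 0, 7, 8, 2]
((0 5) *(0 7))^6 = ((0 5 7))^6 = (7)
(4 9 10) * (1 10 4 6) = (1 10 6)(4 9) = [0, 10, 2, 3, 9, 5, 1, 7, 8, 4, 6]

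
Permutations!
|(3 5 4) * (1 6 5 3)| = 4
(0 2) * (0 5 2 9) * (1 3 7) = [9, 3, 5, 7, 4, 2, 6, 1, 8, 0] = (0 9)(1 3 7)(2 5)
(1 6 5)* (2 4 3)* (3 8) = [0, 6, 4, 2, 8, 1, 5, 7, 3] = (1 6 5)(2 4 8 3)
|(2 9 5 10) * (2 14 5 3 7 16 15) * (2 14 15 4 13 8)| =8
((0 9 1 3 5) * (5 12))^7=(0 9 1 3 12 5)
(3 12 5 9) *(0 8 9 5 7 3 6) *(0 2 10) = (0 8 9 6 2 10)(3 12 7) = [8, 1, 10, 12, 4, 5, 2, 3, 9, 6, 0, 11, 7]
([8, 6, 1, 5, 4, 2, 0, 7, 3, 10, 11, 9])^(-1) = (0 6 1 2 5 3 8)(9 11 10)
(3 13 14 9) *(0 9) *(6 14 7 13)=(0 9 3 6 14)(7 13)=[9, 1, 2, 6, 4, 5, 14, 13, 8, 3, 10, 11, 12, 7, 0]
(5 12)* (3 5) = (3 5 12) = [0, 1, 2, 5, 4, 12, 6, 7, 8, 9, 10, 11, 3]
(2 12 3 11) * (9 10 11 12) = (2 9 10 11)(3 12) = [0, 1, 9, 12, 4, 5, 6, 7, 8, 10, 11, 2, 3]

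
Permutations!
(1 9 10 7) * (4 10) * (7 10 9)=(10)(1 7)(4 9)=[0, 7, 2, 3, 9, 5, 6, 1, 8, 4, 10]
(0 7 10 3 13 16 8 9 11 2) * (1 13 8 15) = [7, 13, 0, 8, 4, 5, 6, 10, 9, 11, 3, 2, 12, 16, 14, 1, 15] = (0 7 10 3 8 9 11 2)(1 13 16 15)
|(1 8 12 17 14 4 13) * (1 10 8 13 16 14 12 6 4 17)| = |(1 13 10 8 6 4 16 14 17 12)| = 10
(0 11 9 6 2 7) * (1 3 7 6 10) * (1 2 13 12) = (0 11 9 10 2 6 13 12 1 3 7) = [11, 3, 6, 7, 4, 5, 13, 0, 8, 10, 2, 9, 1, 12]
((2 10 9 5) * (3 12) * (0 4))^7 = (0 4)(2 5 9 10)(3 12)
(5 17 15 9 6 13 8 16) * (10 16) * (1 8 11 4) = [0, 8, 2, 3, 1, 17, 13, 7, 10, 6, 16, 4, 12, 11, 14, 9, 5, 15] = (1 8 10 16 5 17 15 9 6 13 11 4)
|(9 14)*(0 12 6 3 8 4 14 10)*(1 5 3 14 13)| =6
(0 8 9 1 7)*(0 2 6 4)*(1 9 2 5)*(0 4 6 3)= (9)(0 8 2 3)(1 7 5)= [8, 7, 3, 0, 4, 1, 6, 5, 2, 9]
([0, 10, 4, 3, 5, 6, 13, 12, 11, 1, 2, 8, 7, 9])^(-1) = [0, 9, 10, 3, 2, 4, 5, 12, 11, 13, 1, 8, 7, 6]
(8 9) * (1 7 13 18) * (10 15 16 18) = (1 7 13 10 15 16 18)(8 9) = [0, 7, 2, 3, 4, 5, 6, 13, 9, 8, 15, 11, 12, 10, 14, 16, 18, 17, 1]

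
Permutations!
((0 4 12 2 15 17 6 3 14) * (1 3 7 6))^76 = (0 15 14 2 3 12 1 4 17)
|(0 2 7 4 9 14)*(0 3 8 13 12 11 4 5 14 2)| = 11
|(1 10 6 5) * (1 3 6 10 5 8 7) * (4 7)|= |(10)(1 5 3 6 8 4 7)|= 7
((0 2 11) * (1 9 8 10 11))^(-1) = ((0 2 1 9 8 10 11))^(-1) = (0 11 10 8 9 1 2)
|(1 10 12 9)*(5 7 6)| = |(1 10 12 9)(5 7 6)| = 12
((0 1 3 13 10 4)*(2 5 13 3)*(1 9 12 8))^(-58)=((0 9 12 8 1 2 5 13 10 4))^(-58)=(0 12 1 5 10)(2 13 4 9 8)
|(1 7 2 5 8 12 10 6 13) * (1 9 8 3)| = 30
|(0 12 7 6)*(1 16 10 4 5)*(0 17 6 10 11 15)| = 10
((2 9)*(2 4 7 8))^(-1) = (2 8 7 4 9) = ((2 9 4 7 8))^(-1)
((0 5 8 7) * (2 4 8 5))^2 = (0 4 7 2 8)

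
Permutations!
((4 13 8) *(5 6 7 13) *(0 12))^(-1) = (0 12)(4 8 13 7 6 5) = ((0 12)(4 5 6 7 13 8))^(-1)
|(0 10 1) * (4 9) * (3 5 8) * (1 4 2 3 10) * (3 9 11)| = 6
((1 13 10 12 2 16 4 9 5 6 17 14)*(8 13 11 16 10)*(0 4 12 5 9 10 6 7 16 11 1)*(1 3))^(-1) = ((0 4 10 5 7 16 12 2 6 17 14)(1 3)(8 13))^(-1) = (0 14 17 6 2 12 16 7 5 10 4)(1 3)(8 13)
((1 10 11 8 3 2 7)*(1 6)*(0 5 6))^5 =(0 11)(1 2)(3 6)(5 8)(7 10)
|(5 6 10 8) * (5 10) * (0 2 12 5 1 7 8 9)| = 10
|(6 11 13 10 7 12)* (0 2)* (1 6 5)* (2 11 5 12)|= 6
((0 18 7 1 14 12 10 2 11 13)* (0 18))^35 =((1 14 12 10 2 11 13 18 7))^35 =(1 7 18 13 11 2 10 12 14)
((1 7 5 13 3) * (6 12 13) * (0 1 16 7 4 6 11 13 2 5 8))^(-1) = (0 8 7 16 3 13 11 5 2 12 6 4 1)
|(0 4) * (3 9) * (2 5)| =|(0 4)(2 5)(3 9)| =2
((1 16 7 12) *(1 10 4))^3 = (1 12)(4 7)(10 16)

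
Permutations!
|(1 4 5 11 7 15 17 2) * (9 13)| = |(1 4 5 11 7 15 17 2)(9 13)| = 8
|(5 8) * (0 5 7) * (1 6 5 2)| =7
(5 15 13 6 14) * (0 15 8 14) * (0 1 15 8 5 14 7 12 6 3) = (0 8 7 12 6 1 15 13 3) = [8, 15, 2, 0, 4, 5, 1, 12, 7, 9, 10, 11, 6, 3, 14, 13]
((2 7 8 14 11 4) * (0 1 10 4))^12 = (0 4 8)(1 2 14)(7 11 10)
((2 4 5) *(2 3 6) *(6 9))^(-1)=((2 4 5 3 9 6))^(-1)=(2 6 9 3 5 4)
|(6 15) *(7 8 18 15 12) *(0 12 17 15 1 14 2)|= 24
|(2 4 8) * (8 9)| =|(2 4 9 8)| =4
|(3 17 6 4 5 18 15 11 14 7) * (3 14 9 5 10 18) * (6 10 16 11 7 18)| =36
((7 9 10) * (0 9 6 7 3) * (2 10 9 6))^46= ((0 6 7 2 10 3))^46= (0 10 7)(2 6 3)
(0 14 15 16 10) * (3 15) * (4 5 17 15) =(0 14 3 4 5 17 15 16 10) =[14, 1, 2, 4, 5, 17, 6, 7, 8, 9, 0, 11, 12, 13, 3, 16, 10, 15]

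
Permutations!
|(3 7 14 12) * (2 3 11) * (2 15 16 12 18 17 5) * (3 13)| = |(2 13 3 7 14 18 17 5)(11 15 16 12)| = 8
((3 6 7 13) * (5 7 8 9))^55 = (3 13 7 5 9 8 6)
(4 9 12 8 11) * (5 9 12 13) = [0, 1, 2, 3, 12, 9, 6, 7, 11, 13, 10, 4, 8, 5] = (4 12 8 11)(5 9 13)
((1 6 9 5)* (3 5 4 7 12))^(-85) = ((1 6 9 4 7 12 3 5))^(-85) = (1 4 3 6 7 5 9 12)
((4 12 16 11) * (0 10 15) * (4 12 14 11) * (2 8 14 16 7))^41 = (0 15 10)(2 7 12 11 14 8)(4 16)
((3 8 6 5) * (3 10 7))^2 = (3 6 10)(5 7 8)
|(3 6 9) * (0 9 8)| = |(0 9 3 6 8)| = 5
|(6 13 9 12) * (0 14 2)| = 12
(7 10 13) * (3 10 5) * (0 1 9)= (0 1 9)(3 10 13 7 5)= [1, 9, 2, 10, 4, 3, 6, 5, 8, 0, 13, 11, 12, 7]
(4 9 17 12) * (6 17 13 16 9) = (4 6 17 12)(9 13 16) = [0, 1, 2, 3, 6, 5, 17, 7, 8, 13, 10, 11, 4, 16, 14, 15, 9, 12]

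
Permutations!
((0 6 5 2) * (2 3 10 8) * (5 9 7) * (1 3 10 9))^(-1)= ((0 6 1 3 9 7 5 10 8 2))^(-1)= (0 2 8 10 5 7 9 3 1 6)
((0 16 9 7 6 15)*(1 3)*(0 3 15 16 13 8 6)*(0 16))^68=((0 13 8 6)(1 15 3)(7 16 9))^68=(1 3 15)(7 9 16)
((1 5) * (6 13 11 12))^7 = (1 5)(6 12 11 13)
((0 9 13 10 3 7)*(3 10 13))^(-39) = ((13)(0 9 3 7))^(-39) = (13)(0 9 3 7)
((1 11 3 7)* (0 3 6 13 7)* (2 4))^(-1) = (0 3)(1 7 13 6 11)(2 4)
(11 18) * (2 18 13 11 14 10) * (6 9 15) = (2 18 14 10)(6 9 15)(11 13) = [0, 1, 18, 3, 4, 5, 9, 7, 8, 15, 2, 13, 12, 11, 10, 6, 16, 17, 14]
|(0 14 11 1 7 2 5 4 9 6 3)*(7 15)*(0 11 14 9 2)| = 24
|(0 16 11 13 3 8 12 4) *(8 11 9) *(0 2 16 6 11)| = |(0 6 11 13 3)(2 16 9 8 12 4)| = 30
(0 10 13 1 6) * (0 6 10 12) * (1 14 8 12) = (0 1 10 13 14 8 12) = [1, 10, 2, 3, 4, 5, 6, 7, 12, 9, 13, 11, 0, 14, 8]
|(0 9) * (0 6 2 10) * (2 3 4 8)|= 8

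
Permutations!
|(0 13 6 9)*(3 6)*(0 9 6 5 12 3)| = |(0 13)(3 5 12)| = 6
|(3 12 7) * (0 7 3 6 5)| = |(0 7 6 5)(3 12)| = 4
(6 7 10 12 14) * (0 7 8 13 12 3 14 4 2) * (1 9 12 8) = [7, 9, 0, 14, 2, 5, 1, 10, 13, 12, 3, 11, 4, 8, 6] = (0 7 10 3 14 6 1 9 12 4 2)(8 13)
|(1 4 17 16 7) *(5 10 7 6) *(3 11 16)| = 10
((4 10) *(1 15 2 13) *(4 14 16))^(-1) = (1 13 2 15)(4 16 14 10)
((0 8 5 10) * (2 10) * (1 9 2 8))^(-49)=((0 1 9 2 10)(5 8))^(-49)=(0 1 9 2 10)(5 8)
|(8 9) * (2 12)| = |(2 12)(8 9)| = 2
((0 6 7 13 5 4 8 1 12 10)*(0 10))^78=((0 6 7 13 5 4 8 1 12))^78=(0 8 13)(1 5 6)(4 7 12)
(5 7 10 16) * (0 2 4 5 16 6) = [2, 1, 4, 3, 5, 7, 0, 10, 8, 9, 6, 11, 12, 13, 14, 15, 16] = (16)(0 2 4 5 7 10 6)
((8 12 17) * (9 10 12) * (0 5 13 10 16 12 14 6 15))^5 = (17)(0 6 10 5 15 14 13)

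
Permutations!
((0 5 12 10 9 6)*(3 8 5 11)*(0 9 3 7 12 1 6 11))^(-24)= ((1 6 9 11 7 12 10 3 8 5))^(-24)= (1 10 9 8 7)(3 11 5 12 6)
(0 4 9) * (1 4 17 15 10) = (0 17 15 10 1 4 9) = [17, 4, 2, 3, 9, 5, 6, 7, 8, 0, 1, 11, 12, 13, 14, 10, 16, 15]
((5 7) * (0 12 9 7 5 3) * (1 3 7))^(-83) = ((0 12 9 1 3))^(-83) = (0 9 3 12 1)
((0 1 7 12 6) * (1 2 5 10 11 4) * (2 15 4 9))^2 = ((0 15 4 1 7 12 6)(2 5 10 11 9))^2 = (0 4 7 6 15 1 12)(2 10 9 5 11)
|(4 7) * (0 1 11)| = 6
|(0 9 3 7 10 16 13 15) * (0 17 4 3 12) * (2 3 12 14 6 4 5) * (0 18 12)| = |(0 9 14 6 4)(2 3 7 10 16 13 15 17 5)(12 18)| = 90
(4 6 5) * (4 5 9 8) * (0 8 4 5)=(0 8 5)(4 6 9)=[8, 1, 2, 3, 6, 0, 9, 7, 5, 4]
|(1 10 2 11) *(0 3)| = |(0 3)(1 10 2 11)| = 4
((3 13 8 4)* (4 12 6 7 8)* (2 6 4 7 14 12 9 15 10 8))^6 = (2 13 4 14)(3 12 6 7)(8 15)(9 10)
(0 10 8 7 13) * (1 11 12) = (0 10 8 7 13)(1 11 12) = [10, 11, 2, 3, 4, 5, 6, 13, 7, 9, 8, 12, 1, 0]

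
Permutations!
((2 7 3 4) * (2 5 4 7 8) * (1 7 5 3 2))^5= (1 7 2 8)(3 4 5)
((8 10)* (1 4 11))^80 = (1 11 4)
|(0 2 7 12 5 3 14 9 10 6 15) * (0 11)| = 12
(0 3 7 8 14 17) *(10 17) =(0 3 7 8 14 10 17) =[3, 1, 2, 7, 4, 5, 6, 8, 14, 9, 17, 11, 12, 13, 10, 15, 16, 0]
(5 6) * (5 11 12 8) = (5 6 11 12 8) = [0, 1, 2, 3, 4, 6, 11, 7, 5, 9, 10, 12, 8]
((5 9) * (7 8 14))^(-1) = (5 9)(7 14 8)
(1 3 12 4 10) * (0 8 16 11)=(0 8 16 11)(1 3 12 4 10)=[8, 3, 2, 12, 10, 5, 6, 7, 16, 9, 1, 0, 4, 13, 14, 15, 11]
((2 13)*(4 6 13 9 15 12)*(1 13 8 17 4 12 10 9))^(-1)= ((1 13 2)(4 6 8 17)(9 15 10))^(-1)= (1 2 13)(4 17 8 6)(9 10 15)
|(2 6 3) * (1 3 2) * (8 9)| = |(1 3)(2 6)(8 9)| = 2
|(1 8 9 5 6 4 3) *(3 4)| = |(1 8 9 5 6 3)| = 6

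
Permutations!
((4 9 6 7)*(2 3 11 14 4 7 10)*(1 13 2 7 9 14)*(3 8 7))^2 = ((1 13 2 8 7 9 6 10 3 11)(4 14))^2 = (14)(1 2 7 6 3)(8 9 10 11 13)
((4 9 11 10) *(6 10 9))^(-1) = ((4 6 10)(9 11))^(-1) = (4 10 6)(9 11)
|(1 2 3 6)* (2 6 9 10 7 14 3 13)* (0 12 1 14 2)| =11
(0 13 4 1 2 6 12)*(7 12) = (0 13 4 1 2 6 7 12) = [13, 2, 6, 3, 1, 5, 7, 12, 8, 9, 10, 11, 0, 4]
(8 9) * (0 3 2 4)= (0 3 2 4)(8 9)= [3, 1, 4, 2, 0, 5, 6, 7, 9, 8]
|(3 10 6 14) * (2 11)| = 4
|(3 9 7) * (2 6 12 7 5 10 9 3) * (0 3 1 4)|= |(0 3 1 4)(2 6 12 7)(5 10 9)|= 12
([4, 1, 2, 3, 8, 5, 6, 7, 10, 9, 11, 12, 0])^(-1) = (0 12 11 10 8 4)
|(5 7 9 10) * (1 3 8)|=12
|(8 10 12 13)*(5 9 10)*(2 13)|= 7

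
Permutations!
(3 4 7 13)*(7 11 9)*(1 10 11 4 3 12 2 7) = (1 10 11 9)(2 7 13 12) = [0, 10, 7, 3, 4, 5, 6, 13, 8, 1, 11, 9, 2, 12]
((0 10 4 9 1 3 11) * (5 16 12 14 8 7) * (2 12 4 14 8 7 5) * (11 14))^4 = (0 10 11)(1 2 16 3 12 4 14 8 9 7 5)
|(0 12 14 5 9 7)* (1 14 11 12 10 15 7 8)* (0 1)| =18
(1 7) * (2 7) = (1 2 7) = [0, 2, 7, 3, 4, 5, 6, 1]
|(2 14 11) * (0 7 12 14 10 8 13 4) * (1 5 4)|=|(0 7 12 14 11 2 10 8 13 1 5 4)|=12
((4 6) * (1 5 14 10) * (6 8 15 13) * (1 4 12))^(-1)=(1 12 6 13 15 8 4 10 14 5)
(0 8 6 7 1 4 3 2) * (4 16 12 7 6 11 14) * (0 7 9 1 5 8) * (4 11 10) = (1 16 12 9)(2 7 5 8 10 4 3)(11 14) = [0, 16, 7, 2, 3, 8, 6, 5, 10, 1, 4, 14, 9, 13, 11, 15, 12]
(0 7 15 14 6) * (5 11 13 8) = (0 7 15 14 6)(5 11 13 8) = [7, 1, 2, 3, 4, 11, 0, 15, 5, 9, 10, 13, 12, 8, 6, 14]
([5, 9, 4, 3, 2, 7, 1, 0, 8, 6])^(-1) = [7, 6, 4, 3, 2, 0, 9, 5, 8, 1]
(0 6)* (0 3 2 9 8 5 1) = (0 6 3 2 9 8 5 1) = [6, 0, 9, 2, 4, 1, 3, 7, 5, 8]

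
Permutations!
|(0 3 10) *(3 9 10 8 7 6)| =|(0 9 10)(3 8 7 6)| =12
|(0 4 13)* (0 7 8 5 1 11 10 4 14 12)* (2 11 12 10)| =|(0 14 10 4 13 7 8 5 1 12)(2 11)| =10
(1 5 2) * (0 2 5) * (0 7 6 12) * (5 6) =[2, 7, 1, 3, 4, 6, 12, 5, 8, 9, 10, 11, 0] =(0 2 1 7 5 6 12)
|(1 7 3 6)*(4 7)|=5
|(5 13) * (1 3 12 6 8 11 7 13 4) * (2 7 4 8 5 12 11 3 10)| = 12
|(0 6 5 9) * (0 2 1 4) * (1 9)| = 10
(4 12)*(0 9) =(0 9)(4 12) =[9, 1, 2, 3, 12, 5, 6, 7, 8, 0, 10, 11, 4]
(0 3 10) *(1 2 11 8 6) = (0 3 10)(1 2 11 8 6) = [3, 2, 11, 10, 4, 5, 1, 7, 6, 9, 0, 8]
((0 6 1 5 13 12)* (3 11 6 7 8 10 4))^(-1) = ((0 7 8 10 4 3 11 6 1 5 13 12))^(-1) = (0 12 13 5 1 6 11 3 4 10 8 7)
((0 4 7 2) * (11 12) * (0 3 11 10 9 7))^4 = ((0 4)(2 3 11 12 10 9 7))^4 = (2 10 3 9 11 7 12)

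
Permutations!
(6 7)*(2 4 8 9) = (2 4 8 9)(6 7) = [0, 1, 4, 3, 8, 5, 7, 6, 9, 2]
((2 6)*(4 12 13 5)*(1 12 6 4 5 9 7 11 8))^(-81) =(1 9 8 13 11 12 7)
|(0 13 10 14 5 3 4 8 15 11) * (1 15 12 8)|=|(0 13 10 14 5 3 4 1 15 11)(8 12)|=10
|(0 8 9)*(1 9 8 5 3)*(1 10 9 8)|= 10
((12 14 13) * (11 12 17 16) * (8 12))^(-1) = ((8 12 14 13 17 16 11))^(-1) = (8 11 16 17 13 14 12)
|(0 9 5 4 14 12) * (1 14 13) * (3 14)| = |(0 9 5 4 13 1 3 14 12)| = 9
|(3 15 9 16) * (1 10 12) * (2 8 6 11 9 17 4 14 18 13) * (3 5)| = 42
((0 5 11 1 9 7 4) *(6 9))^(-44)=(0 6)(1 4)(5 9)(7 11)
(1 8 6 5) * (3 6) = (1 8 3 6 5) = [0, 8, 2, 6, 4, 1, 5, 7, 3]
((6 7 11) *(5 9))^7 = (5 9)(6 7 11)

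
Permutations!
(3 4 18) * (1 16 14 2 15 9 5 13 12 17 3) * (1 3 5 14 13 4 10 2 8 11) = [0, 16, 15, 10, 18, 4, 6, 7, 11, 14, 2, 1, 17, 12, 8, 9, 13, 5, 3] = (1 16 13 12 17 5 4 18 3 10 2 15 9 14 8 11)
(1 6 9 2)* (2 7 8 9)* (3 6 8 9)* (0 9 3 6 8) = (0 9 7 3 8 6 2 1) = [9, 0, 1, 8, 4, 5, 2, 3, 6, 7]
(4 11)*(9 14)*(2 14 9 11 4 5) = (2 14 11 5) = [0, 1, 14, 3, 4, 2, 6, 7, 8, 9, 10, 5, 12, 13, 11]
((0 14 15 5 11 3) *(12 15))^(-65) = (0 11 15 14 3 5 12)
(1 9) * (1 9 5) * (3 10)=(1 5)(3 10)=[0, 5, 2, 10, 4, 1, 6, 7, 8, 9, 3]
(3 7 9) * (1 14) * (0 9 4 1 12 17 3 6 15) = [9, 14, 2, 7, 1, 5, 15, 4, 8, 6, 10, 11, 17, 13, 12, 0, 16, 3] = (0 9 6 15)(1 14 12 17 3 7 4)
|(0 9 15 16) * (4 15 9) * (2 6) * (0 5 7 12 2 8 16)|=21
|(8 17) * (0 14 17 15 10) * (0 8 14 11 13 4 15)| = 14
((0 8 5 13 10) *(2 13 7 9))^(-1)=((0 8 5 7 9 2 13 10))^(-1)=(0 10 13 2 9 7 5 8)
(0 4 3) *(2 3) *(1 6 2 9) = (0 4 9 1 6 2 3) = [4, 6, 3, 0, 9, 5, 2, 7, 8, 1]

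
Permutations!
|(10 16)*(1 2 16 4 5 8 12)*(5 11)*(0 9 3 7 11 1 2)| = |(0 9 3 7 11 5 8 12 2 16 10 4 1)| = 13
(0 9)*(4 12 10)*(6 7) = (0 9)(4 12 10)(6 7) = [9, 1, 2, 3, 12, 5, 7, 6, 8, 0, 4, 11, 10]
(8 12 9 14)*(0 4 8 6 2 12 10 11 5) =(0 4 8 10 11 5)(2 12 9 14 6) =[4, 1, 12, 3, 8, 0, 2, 7, 10, 14, 11, 5, 9, 13, 6]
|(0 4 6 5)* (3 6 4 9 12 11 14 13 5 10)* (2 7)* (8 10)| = |(0 9 12 11 14 13 5)(2 7)(3 6 8 10)| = 28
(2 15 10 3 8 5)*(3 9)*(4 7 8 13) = [0, 1, 15, 13, 7, 2, 6, 8, 5, 3, 9, 11, 12, 4, 14, 10] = (2 15 10 9 3 13 4 7 8 5)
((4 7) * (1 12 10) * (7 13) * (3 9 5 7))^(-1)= ((1 12 10)(3 9 5 7 4 13))^(-1)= (1 10 12)(3 13 4 7 5 9)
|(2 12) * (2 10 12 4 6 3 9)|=|(2 4 6 3 9)(10 12)|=10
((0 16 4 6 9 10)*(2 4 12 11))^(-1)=(0 10 9 6 4 2 11 12 16)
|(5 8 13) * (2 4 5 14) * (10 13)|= 7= |(2 4 5 8 10 13 14)|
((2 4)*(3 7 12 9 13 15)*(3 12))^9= (2 4)(3 7)(9 13 15 12)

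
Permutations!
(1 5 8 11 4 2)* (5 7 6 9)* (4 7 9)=[0, 9, 1, 3, 2, 8, 4, 6, 11, 5, 10, 7]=(1 9 5 8 11 7 6 4 2)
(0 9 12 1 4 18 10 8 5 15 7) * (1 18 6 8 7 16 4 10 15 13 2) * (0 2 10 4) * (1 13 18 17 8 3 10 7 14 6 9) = (0 1 4 9 12 17 8 5 18 15 16)(2 13 7)(3 10 14 6) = [1, 4, 13, 10, 9, 18, 3, 2, 5, 12, 14, 11, 17, 7, 6, 16, 0, 8, 15]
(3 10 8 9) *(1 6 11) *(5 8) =(1 6 11)(3 10 5 8 9) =[0, 6, 2, 10, 4, 8, 11, 7, 9, 3, 5, 1]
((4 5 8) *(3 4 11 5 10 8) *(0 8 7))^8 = ((0 8 11 5 3 4 10 7))^8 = (11)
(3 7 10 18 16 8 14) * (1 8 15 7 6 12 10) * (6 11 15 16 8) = [0, 6, 2, 11, 4, 5, 12, 1, 14, 9, 18, 15, 10, 13, 3, 7, 16, 17, 8] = (1 6 12 10 18 8 14 3 11 15 7)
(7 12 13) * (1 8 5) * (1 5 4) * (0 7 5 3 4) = [7, 8, 2, 4, 1, 3, 6, 12, 0, 9, 10, 11, 13, 5] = (0 7 12 13 5 3 4 1 8)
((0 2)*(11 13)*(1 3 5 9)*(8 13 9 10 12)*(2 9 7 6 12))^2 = ((0 9 1 3 5 10 2)(6 12 8 13 11 7))^2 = (0 1 5 2 9 3 10)(6 8 11)(7 12 13)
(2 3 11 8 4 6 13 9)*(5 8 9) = [0, 1, 3, 11, 6, 8, 13, 7, 4, 2, 10, 9, 12, 5] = (2 3 11 9)(4 6 13 5 8)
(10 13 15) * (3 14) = (3 14)(10 13 15) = [0, 1, 2, 14, 4, 5, 6, 7, 8, 9, 13, 11, 12, 15, 3, 10]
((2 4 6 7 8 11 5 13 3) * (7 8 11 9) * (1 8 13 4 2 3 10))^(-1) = (1 10 13 6 4 5 11 7 9 8)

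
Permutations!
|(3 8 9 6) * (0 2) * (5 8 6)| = 6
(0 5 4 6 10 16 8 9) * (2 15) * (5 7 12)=(0 7 12 5 4 6 10 16 8 9)(2 15)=[7, 1, 15, 3, 6, 4, 10, 12, 9, 0, 16, 11, 5, 13, 14, 2, 8]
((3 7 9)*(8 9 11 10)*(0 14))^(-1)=((0 14)(3 7 11 10 8 9))^(-1)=(0 14)(3 9 8 10 11 7)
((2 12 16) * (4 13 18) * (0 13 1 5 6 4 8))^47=(0 8 18 13)(1 4 6 5)(2 16 12)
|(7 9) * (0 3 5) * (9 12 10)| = 12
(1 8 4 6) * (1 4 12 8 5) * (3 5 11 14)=(1 11 14 3 5)(4 6)(8 12)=[0, 11, 2, 5, 6, 1, 4, 7, 12, 9, 10, 14, 8, 13, 3]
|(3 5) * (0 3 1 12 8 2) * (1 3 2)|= 6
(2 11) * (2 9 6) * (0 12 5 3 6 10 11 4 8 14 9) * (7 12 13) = (0 13 7 12 5 3 6 2 4 8 14 9 10 11) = [13, 1, 4, 6, 8, 3, 2, 12, 14, 10, 11, 0, 5, 7, 9]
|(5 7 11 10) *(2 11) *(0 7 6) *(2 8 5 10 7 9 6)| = |(0 9 6)(2 11 7 8 5)| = 15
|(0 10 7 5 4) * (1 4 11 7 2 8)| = 6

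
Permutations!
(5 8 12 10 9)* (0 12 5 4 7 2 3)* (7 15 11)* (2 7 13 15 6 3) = (0 12 10 9 4 6 3)(5 8)(11 13 15) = [12, 1, 2, 0, 6, 8, 3, 7, 5, 4, 9, 13, 10, 15, 14, 11]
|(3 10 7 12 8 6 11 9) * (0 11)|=9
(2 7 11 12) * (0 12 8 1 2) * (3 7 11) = (0 12)(1 2 11 8)(3 7) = [12, 2, 11, 7, 4, 5, 6, 3, 1, 9, 10, 8, 0]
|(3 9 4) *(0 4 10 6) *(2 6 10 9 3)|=|(10)(0 4 2 6)|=4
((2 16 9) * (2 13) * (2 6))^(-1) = ((2 16 9 13 6))^(-1) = (2 6 13 9 16)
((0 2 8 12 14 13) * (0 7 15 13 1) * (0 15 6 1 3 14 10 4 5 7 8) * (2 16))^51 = (16)(1 15 13 8 12 10 4 5 7 6)(3 14)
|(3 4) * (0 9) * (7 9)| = 6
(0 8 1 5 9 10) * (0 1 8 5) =(0 5 9 10 1) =[5, 0, 2, 3, 4, 9, 6, 7, 8, 10, 1]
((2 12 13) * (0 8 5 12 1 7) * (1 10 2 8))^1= ((0 1 7)(2 10)(5 12 13 8))^1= (0 1 7)(2 10)(5 12 13 8)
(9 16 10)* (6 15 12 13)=(6 15 12 13)(9 16 10)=[0, 1, 2, 3, 4, 5, 15, 7, 8, 16, 9, 11, 13, 6, 14, 12, 10]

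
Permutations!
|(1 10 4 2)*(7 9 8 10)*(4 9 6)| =|(1 7 6 4 2)(8 10 9)| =15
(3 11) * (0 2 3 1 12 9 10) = (0 2 3 11 1 12 9 10) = [2, 12, 3, 11, 4, 5, 6, 7, 8, 10, 0, 1, 9]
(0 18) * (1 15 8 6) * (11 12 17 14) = [18, 15, 2, 3, 4, 5, 1, 7, 6, 9, 10, 12, 17, 13, 11, 8, 16, 14, 0] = (0 18)(1 15 8 6)(11 12 17 14)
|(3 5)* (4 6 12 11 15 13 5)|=|(3 4 6 12 11 15 13 5)|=8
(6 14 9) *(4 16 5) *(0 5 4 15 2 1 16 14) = [5, 16, 1, 3, 14, 15, 0, 7, 8, 6, 10, 11, 12, 13, 9, 2, 4] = (0 5 15 2 1 16 4 14 9 6)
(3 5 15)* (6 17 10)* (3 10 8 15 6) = (3 5 6 17 8 15 10) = [0, 1, 2, 5, 4, 6, 17, 7, 15, 9, 3, 11, 12, 13, 14, 10, 16, 8]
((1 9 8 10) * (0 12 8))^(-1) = (0 9 1 10 8 12)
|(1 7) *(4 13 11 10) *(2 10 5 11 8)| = 10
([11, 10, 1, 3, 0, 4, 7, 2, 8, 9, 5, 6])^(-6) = [7, 4, 5, 3, 6, 11, 1, 10, 8, 9, 0, 2]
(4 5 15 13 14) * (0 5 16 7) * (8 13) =(0 5 15 8 13 14 4 16 7) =[5, 1, 2, 3, 16, 15, 6, 0, 13, 9, 10, 11, 12, 14, 4, 8, 7]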